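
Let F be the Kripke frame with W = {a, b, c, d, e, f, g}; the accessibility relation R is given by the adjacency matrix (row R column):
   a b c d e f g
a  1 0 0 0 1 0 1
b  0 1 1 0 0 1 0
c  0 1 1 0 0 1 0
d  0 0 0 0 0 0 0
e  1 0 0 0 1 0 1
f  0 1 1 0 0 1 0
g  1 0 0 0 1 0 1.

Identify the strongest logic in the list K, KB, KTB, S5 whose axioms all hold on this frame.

Symmetric (axiom B): yes — every pair in R has its reverse in R.
Reflexive (axiom T): no — d is not related to itself.
Euclidean (axiom 5): yes — any two successors of a common world are R-related.
So F validates K, KB; KTB would additionally require R to be reflexive. The strongest is KB.

KB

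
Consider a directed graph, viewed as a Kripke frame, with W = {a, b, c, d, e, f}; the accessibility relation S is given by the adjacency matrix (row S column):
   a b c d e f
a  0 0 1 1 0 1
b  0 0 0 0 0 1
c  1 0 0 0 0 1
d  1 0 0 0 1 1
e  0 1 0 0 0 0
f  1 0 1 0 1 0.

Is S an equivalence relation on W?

Reflexive: no — a is not related to itself.
Symmetric: no — b S f but not f S b.
Transitive: no — a S d and d S e, but not a S e.
So S is not an equivalence relation.

No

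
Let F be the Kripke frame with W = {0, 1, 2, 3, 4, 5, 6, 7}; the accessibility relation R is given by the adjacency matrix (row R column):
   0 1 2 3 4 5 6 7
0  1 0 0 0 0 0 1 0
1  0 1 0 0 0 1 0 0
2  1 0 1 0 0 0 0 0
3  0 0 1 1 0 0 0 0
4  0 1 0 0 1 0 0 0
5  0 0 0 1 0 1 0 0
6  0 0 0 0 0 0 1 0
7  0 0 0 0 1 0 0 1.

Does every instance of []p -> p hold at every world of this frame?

The schema T characterises exactly the reflexive frames.
Reflexive: yes — every world is R-related to itself.

Yes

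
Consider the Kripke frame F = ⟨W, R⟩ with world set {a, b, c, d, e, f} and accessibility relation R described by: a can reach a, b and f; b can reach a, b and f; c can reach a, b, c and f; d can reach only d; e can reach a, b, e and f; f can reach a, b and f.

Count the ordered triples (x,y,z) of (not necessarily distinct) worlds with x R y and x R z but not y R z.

Enumerating: (c,a,c), (c,b,c), (c,f,c), (e,a,e), (e,b,e), (e,f,e).

6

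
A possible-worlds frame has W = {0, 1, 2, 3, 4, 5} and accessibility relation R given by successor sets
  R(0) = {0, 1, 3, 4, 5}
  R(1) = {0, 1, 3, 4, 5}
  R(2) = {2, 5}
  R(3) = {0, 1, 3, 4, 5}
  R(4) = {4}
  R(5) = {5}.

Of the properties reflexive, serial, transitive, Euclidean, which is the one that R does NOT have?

Euclidean

Reflexive: yes — every world is R-related to itself.
Serial: yes — every world has a successor (e.g. 0 R 0).
Transitive: yes — every two-step R-path is closed by a direct edge.
Euclidean: no — 0 R 4 and 0 R 1, but not 4 R 1.
Only Euclidean fails.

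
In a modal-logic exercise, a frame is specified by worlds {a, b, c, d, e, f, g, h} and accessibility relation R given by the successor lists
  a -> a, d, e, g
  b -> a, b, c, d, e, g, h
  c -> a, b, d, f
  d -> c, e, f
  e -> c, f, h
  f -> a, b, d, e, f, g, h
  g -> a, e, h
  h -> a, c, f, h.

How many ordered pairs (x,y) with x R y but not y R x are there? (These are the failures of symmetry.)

19

Enumerating: (a,d), (a,e), (b,a), (b,d), (b,e), (b,g), (b,h), (c,a), (c,f), (d,e), (e,c), (e,h), … and 7 more.
Total: 19.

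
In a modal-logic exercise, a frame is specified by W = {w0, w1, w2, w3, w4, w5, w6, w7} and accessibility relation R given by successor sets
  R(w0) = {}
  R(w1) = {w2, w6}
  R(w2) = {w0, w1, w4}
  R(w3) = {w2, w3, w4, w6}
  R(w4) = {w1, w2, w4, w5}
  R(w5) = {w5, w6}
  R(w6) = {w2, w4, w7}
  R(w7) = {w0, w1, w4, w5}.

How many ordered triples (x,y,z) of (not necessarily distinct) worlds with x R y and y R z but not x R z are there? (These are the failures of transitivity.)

Enumerating: (w1,w2,w0), (w1,w2,w1), (w1,w2,w4), (w1,w6,w4), (w1,w6,w7), (w2,w1,w2), (w2,w1,w6), (w2,w4,w2), (w2,w4,w5), (w3,w2,w0), (w3,w2,w1), (w3,w4,w1), … and 19 more.
Total: 31.

31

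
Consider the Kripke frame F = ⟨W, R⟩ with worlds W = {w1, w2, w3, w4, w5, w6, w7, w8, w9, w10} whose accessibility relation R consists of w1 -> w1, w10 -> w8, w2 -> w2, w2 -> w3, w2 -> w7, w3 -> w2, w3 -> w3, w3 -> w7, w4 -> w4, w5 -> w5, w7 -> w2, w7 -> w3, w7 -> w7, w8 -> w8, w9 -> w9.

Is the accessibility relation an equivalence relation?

No

Reflexive: no — w6 is not related to itself.
Symmetric: no — w10 R w8 but not w8 R w10.
Transitive: yes — every two-step R-path is closed by a direct edge.
So R is not an equivalence relation.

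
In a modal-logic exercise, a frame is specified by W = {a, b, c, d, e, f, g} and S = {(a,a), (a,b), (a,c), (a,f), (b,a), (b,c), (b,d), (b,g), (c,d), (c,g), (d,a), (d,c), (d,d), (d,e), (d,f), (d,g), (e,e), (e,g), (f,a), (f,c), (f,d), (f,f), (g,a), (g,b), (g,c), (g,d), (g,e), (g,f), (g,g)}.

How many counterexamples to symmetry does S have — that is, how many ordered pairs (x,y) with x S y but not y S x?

Enumerating: (a,c), (b,c), (b,d), (d,a), (d,e), (f,c), (g,a), (g,f).

8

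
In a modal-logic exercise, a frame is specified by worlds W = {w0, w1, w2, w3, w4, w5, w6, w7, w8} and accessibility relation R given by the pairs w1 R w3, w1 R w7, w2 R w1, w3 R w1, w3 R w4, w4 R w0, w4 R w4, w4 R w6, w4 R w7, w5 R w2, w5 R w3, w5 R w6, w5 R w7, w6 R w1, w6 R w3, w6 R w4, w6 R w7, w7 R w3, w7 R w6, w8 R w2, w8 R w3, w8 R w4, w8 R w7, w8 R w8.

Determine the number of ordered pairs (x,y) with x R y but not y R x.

Enumerating: (w1,w7), (w2,w1), (w3,w4), (w4,w0), (w4,w7), (w5,w2), (w5,w3), (w5,w6), (w5,w7), (w6,w1), (w6,w3), (w7,w3), (w8,w2), (w8,w3), (w8,w4), (w8,w7).

16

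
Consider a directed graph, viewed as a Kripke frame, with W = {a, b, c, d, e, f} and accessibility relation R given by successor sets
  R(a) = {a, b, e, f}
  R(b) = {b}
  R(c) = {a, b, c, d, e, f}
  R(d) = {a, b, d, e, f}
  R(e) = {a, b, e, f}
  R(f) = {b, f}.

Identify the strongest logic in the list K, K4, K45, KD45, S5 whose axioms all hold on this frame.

Transitive (axiom 4): yes — every two-step R-path is closed by a direct edge.
Euclidean (axiom 5): no — a R b and a R e, but not b R e.
Serial (axiom D): yes — every world has a successor (e.g. a R a).
Reflexive (axiom T): yes — every world is R-related to itself.
So F validates K, K4; K45 would additionally require R to be Euclidean. The strongest is K4.

K4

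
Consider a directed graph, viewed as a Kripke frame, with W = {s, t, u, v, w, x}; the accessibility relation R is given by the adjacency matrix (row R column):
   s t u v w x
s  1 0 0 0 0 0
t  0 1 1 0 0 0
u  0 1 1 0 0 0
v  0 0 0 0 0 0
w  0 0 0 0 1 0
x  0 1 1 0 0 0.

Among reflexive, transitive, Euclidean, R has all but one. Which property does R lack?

Reflexive: no — v is not related to itself.
Transitive: yes — every two-step R-path is closed by a direct edge.
Euclidean: yes — any two successors of a common world are R-related.
Only reflexive fails.

reflexive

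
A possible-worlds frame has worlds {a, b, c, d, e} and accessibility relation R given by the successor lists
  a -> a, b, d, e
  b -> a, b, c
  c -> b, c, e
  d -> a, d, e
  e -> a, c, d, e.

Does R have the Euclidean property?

Euclidean: no — a R b and a R d, but not b R d.

No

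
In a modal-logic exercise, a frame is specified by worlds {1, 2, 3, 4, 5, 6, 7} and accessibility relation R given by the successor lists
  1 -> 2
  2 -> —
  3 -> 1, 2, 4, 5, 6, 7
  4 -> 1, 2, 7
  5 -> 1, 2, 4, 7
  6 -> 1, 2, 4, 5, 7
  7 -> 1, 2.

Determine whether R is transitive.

Transitive: yes — every two-step R-path is closed by a direct edge.

Yes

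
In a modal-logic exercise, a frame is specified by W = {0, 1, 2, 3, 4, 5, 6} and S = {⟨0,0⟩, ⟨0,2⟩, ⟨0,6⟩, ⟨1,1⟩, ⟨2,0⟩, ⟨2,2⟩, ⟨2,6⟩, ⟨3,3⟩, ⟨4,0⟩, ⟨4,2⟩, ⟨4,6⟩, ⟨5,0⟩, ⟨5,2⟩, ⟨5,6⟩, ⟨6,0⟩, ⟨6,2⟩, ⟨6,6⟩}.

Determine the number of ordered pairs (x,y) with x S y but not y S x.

Enumerating: (4,0), (4,2), (4,6), (5,0), (5,2), (5,6).

6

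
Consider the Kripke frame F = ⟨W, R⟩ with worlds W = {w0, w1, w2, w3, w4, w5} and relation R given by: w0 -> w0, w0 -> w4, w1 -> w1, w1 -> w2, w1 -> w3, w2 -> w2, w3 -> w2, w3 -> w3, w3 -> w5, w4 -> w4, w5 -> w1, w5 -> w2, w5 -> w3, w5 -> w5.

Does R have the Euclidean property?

No

Euclidean: no — w1 R w2 and w1 R w3, but not w2 R w3.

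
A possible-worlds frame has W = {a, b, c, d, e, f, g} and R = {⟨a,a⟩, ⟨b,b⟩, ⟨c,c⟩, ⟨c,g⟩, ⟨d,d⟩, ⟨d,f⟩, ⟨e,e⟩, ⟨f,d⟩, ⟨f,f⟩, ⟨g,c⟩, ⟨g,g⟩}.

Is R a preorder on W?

Reflexive: yes — every world is R-related to itself.
Transitive: yes — every two-step R-path is closed by a direct edge.
So R is a preorder.

Yes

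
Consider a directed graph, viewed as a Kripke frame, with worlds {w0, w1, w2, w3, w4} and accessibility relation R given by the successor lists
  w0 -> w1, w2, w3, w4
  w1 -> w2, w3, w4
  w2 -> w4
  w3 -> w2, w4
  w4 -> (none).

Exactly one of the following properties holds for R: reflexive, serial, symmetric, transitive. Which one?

transitive

Reflexive: no — w0 is not related to itself.
Serial: no — w4 has no R-successor.
Symmetric: no — w0 R w1 but not w1 R w0.
Transitive: yes — every two-step R-path is closed by a direct edge.
Only transitive holds.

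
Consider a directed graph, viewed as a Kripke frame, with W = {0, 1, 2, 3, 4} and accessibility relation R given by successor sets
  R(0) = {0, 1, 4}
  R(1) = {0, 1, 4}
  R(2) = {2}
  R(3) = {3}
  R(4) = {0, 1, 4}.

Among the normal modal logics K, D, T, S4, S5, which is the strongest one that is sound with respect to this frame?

Serial (axiom D): yes — every world has a successor (e.g. 0 R 0).
Reflexive (axiom T): yes — every world is R-related to itself.
Transitive (axiom 4): yes — every two-step R-path is closed by a direct edge.
Euclidean (axiom 5): yes — any two successors of a common world are R-related.
So F validates K, D, T, S4, S5. The strongest is S5.

S5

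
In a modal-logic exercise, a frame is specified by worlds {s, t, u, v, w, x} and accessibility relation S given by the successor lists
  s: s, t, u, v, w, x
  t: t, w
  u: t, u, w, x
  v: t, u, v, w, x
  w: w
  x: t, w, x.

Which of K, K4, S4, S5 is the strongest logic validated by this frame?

S4

Transitive (axiom 4): yes — every two-step S-path is closed by a direct edge.
Reflexive (axiom T): yes — every world is S-related to itself.
Euclidean (axiom 5): no — s S t and s S u, but not t S u.
So F validates K, K4, S4; S5 would additionally require S to be Euclidean. The strongest is S4.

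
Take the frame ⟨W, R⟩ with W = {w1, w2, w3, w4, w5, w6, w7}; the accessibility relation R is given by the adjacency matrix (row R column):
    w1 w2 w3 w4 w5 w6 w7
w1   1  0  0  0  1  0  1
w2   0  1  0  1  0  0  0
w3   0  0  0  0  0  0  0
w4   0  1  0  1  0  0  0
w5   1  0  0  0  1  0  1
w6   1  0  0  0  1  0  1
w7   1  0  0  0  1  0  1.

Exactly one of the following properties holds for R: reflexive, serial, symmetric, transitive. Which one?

transitive

Reflexive: no — w3 is not related to itself.
Serial: no — w3 has no R-successor.
Symmetric: no — w6 R w1 but not w1 R w6.
Transitive: yes — every two-step R-path is closed by a direct edge.
Only transitive holds.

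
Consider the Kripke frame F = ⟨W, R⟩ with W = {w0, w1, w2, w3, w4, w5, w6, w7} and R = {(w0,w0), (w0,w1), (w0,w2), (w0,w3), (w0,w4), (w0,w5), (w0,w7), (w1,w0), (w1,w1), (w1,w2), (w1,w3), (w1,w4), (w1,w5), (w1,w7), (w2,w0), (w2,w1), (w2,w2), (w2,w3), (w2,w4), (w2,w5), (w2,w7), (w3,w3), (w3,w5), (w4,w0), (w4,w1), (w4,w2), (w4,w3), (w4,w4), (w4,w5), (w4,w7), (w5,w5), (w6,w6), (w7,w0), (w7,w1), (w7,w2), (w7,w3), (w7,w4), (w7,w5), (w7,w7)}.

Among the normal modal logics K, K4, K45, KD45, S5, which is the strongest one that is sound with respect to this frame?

K4

Transitive (axiom 4): yes — every two-step R-path is closed by a direct edge.
Euclidean (axiom 5): no — w0 R w3 and w0 R w1, but not w3 R w1.
Serial (axiom D): yes — every world has a successor (e.g. w0 R w0).
Reflexive (axiom T): yes — every world is R-related to itself.
So F validates K, K4; K45 would additionally require R to be Euclidean. The strongest is K4.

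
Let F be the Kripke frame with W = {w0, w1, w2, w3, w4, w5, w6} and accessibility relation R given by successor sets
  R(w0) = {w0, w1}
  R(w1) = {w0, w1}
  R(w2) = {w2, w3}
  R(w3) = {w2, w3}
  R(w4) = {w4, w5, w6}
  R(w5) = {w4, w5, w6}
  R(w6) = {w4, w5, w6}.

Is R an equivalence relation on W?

Reflexive: yes — every world is R-related to itself.
Symmetric: yes — every pair in R has its reverse in R.
Transitive: yes — every two-step R-path is closed by a direct edge.
So R is an equivalence relation.

Yes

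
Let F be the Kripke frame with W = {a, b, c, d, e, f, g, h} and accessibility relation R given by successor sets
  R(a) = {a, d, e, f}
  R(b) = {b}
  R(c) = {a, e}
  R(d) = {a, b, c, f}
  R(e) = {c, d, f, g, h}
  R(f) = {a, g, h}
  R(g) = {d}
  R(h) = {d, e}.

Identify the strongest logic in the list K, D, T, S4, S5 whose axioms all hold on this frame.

Serial (axiom D): yes — every world has a successor (e.g. a R a).
Reflexive (axiom T): no — c is not related to itself.
Transitive (axiom 4): no — a R d and d R b, but not a R b.
Euclidean (axiom 5): no — a R d and a R e, but not d R e.
So F validates K, D; T would additionally require R to be reflexive. The strongest is D.

D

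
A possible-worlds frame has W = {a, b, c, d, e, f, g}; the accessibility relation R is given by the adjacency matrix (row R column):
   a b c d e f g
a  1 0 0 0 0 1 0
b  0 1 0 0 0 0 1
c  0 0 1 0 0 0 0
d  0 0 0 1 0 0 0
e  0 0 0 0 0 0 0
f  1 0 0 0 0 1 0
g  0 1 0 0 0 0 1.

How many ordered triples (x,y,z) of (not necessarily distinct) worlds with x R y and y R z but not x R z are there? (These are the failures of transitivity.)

R is transitive; there are no such tuples.

0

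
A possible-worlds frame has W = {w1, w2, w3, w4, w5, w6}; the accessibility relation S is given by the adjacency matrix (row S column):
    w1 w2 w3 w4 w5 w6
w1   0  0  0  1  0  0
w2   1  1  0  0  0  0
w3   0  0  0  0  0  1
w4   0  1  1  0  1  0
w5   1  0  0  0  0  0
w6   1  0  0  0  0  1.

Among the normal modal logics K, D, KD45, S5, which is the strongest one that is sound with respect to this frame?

Serial (axiom D): yes — every world has a successor (e.g. w1 S w4).
Euclidean (axiom 5): no — w4 S w2 and w4 S w3, but not w2 S w3.
Transitive (axiom 4): no — w1 S w4 and w4 S w2, but not w1 S w2.
Reflexive (axiom T): no — w1 is not related to itself.
So F validates K, D; KD45 would additionally require S to be Euclidean and transitive. The strongest is D.

D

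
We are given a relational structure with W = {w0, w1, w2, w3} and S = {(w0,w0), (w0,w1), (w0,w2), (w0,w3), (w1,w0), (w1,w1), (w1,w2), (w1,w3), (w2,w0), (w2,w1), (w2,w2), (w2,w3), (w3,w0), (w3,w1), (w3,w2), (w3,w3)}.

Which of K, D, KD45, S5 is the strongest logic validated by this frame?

S5

Serial (axiom D): yes — every world has a successor (e.g. w0 S w0).
Euclidean (axiom 5): yes — any two successors of a common world are S-related.
Transitive (axiom 4): yes — every two-step S-path is closed by a direct edge.
Reflexive (axiom T): yes — every world is S-related to itself.
So F validates K, D, KD45, S5. The strongest is S5.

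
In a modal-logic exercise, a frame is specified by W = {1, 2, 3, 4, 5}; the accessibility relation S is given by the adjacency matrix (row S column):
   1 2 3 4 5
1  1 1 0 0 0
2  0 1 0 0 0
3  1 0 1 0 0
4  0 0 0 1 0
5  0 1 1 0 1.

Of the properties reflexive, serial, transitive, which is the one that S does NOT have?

Reflexive: yes — every world is S-related to itself.
Serial: yes — every world has a successor (e.g. 1 S 1).
Transitive: no — 3 S 1 and 1 S 2, but not 3 S 2.
Only transitive fails.

transitive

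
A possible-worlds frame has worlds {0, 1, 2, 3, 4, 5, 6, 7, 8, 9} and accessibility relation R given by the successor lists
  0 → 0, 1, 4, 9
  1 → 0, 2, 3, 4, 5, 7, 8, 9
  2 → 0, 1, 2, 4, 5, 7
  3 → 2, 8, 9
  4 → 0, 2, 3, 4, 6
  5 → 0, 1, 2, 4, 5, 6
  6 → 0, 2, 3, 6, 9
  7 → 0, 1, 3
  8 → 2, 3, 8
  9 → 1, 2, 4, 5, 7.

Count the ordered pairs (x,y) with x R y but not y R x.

24

Enumerating: (0,9), (1,3), (1,4), (1,8), (2,0), (2,7), (3,2), (3,9), (4,3), (4,6), (5,0), (5,4), … and 12 more.
Total: 24.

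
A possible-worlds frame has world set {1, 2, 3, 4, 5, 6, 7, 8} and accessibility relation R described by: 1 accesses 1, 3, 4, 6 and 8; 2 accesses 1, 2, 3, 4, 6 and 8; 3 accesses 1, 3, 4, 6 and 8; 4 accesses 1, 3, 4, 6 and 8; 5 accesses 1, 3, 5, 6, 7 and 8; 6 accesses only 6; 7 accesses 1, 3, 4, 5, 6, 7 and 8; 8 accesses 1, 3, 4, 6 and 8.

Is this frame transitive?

Transitive: no — 5 R 1 and 1 R 4, but not 5 R 4.

No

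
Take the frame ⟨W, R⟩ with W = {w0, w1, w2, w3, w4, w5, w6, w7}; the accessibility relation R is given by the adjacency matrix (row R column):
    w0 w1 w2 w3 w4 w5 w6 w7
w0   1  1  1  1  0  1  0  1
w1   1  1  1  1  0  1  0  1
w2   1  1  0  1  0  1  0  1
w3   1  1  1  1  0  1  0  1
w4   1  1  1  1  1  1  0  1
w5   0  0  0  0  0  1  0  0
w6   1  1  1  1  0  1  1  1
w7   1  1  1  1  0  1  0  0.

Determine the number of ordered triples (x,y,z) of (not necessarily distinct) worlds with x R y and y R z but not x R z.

8

Enumerating: (w2,w0,w2), (w2,w1,w2), (w2,w3,w2), (w2,w7,w2), (w7,w0,w7), (w7,w1,w7), (w7,w2,w7), (w7,w3,w7).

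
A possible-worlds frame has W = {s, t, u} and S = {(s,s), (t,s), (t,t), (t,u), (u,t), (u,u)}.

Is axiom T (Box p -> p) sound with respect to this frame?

Yes

Axiom T corresponds to the accessibility relation being reflexive.
Reflexive: yes — every world is S-related to itself.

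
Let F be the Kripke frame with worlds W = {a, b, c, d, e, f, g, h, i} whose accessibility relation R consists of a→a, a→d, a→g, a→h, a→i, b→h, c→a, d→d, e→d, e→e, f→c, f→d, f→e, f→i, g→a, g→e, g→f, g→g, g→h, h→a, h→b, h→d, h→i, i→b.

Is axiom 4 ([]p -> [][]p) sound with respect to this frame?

No

Axiom 4 corresponds to the accessibility relation being transitive.
Transitive: no — a R g and g R e, but not a R e.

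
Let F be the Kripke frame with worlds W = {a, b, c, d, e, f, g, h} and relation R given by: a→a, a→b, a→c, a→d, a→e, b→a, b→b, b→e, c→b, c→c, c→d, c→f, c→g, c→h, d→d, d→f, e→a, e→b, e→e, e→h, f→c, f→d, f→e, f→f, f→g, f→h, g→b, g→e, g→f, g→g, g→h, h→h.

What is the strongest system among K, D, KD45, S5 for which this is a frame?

Serial (axiom D): yes — every world has a successor (e.g. a R a).
Euclidean (axiom 5): no — a R b and a R c, but not b R c.
Transitive (axiom 4): no — a R c and c R f, but not a R f.
Reflexive (axiom T): yes — every world is R-related to itself.
So F validates K, D; KD45 would additionally require R to be Euclidean and transitive. The strongest is D.

D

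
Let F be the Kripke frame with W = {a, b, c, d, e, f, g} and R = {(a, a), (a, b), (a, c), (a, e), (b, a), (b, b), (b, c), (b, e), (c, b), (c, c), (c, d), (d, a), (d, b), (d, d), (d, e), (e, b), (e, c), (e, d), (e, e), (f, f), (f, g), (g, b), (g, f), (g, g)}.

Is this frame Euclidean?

No

Euclidean: no — a R c and a R e, but not c R e.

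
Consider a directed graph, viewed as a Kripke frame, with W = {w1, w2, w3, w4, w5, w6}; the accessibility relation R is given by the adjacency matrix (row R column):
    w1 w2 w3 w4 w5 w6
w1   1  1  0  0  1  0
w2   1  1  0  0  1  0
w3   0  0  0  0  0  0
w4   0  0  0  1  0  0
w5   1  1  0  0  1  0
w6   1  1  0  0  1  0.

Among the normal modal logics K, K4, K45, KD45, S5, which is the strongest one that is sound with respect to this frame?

Transitive (axiom 4): yes — every two-step R-path is closed by a direct edge.
Euclidean (axiom 5): yes — any two successors of a common world are R-related.
Serial (axiom D): no — w3 has no R-successor.
Reflexive (axiom T): no — w3 is not related to itself.
So F validates K, K4, K45; KD45 would additionally require R to be serial. The strongest is K45.

K45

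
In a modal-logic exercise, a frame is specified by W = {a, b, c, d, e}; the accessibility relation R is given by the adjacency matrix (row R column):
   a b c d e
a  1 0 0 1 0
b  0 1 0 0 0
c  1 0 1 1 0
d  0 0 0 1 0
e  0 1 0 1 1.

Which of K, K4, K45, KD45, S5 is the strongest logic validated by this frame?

K4

Transitive (axiom 4): yes — every two-step R-path is closed by a direct edge.
Euclidean (axiom 5): no — c R d and c R a, but not d R a.
Serial (axiom D): yes — every world has a successor (e.g. a R a).
Reflexive (axiom T): yes — every world is R-related to itself.
So F validates K, K4; K45 would additionally require R to be Euclidean. The strongest is K4.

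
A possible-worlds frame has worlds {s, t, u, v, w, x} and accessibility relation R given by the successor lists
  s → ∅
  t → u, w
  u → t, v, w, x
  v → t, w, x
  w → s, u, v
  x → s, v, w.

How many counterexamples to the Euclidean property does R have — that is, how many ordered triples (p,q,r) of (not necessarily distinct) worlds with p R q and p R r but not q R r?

32

Enumerating: (t,u,u), (t,w,w), (u,t,t), (u,t,v), (u,t,x), (u,v,v), (u,w,t), (u,w,w), (u,w,x), (u,x,t), (u,x,x), (v,t,t), … and 20 more.
Total: 32.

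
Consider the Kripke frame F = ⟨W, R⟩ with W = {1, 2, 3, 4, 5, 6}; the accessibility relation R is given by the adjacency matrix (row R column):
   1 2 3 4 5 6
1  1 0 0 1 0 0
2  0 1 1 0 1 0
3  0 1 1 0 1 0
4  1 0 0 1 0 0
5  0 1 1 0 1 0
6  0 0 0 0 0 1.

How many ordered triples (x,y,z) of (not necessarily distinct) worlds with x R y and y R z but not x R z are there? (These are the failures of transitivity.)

R is transitive; there are no such tuples.

0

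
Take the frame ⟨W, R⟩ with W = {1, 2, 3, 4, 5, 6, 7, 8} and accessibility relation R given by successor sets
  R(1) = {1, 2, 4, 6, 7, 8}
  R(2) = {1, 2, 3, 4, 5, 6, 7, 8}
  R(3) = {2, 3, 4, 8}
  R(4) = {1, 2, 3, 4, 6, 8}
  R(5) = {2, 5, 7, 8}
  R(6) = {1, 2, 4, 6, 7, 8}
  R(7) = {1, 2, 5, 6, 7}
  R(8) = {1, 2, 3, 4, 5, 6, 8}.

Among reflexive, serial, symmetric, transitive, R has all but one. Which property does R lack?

Reflexive: yes — every world is R-related to itself.
Serial: yes — every world has a successor (e.g. 1 R 1).
Symmetric: yes — every pair in R has its reverse in R.
Transitive: no — 1 R 2 and 2 R 3, but not 1 R 3.
Only transitive fails.

transitive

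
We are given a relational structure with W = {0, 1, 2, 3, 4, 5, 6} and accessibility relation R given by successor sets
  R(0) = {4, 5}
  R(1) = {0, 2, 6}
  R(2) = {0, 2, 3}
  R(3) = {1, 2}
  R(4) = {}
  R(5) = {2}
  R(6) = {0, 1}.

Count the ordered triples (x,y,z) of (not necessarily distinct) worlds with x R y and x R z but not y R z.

20

Enumerating: (0,4,4), (0,4,5), (0,5,4), (0,5,5), (1,0,0), (1,0,2), (1,0,6), (1,2,6), (1,6,2), (1,6,6), (2,0,0), (2,0,2), … and 8 more.
Total: 20.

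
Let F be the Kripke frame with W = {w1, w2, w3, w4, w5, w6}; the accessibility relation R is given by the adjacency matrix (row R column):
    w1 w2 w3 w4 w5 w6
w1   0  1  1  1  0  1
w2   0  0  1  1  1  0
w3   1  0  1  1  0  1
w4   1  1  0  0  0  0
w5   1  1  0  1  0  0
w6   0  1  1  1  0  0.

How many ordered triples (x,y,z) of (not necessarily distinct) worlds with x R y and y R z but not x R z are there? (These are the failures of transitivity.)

Enumerating: (w1,w2,w5), (w1,w3,w1), (w1,w4,w1), (w2,w3,w1), (w2,w3,w6), (w2,w4,w1), (w2,w4,w2), (w2,w5,w1), (w2,w5,w2), (w3,w1,w2), (w3,w4,w2), (w3,w6,w2), … and 14 more.
Total: 26.

26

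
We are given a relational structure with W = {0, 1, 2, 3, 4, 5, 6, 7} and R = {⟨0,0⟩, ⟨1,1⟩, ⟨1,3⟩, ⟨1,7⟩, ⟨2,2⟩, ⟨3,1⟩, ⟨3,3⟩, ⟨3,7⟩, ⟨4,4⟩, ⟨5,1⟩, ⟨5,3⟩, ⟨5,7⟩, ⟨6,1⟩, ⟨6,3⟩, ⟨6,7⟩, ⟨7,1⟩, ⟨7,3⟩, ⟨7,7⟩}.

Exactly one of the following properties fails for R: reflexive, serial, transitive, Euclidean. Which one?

reflexive

Reflexive: no — 5 is not related to itself.
Serial: yes — every world has a successor (e.g. 0 R 0).
Transitive: yes — every two-step R-path is closed by a direct edge.
Euclidean: yes — any two successors of a common world are R-related.
Only reflexive fails.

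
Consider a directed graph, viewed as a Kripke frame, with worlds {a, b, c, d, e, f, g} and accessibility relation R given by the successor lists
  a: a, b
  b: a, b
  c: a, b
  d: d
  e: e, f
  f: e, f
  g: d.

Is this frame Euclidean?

Yes

Euclidean: yes — any two successors of a common world are R-related.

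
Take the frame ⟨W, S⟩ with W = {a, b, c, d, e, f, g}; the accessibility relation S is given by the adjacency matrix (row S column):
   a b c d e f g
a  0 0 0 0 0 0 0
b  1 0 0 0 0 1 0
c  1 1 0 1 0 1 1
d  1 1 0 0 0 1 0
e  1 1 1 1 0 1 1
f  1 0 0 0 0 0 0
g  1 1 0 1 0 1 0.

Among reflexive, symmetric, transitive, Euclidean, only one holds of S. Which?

Reflexive: no — a is not related to itself.
Symmetric: no — b S a but not a S b.
Transitive: yes — every two-step S-path is closed by a direct edge.
Euclidean: no — b S a and b S f, but not a S f.
Only transitive holds.

transitive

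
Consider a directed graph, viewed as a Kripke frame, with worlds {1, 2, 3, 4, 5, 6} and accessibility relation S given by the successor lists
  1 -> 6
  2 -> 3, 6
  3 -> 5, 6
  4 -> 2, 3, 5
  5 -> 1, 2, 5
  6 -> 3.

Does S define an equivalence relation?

Reflexive: no — 1 is not related to itself.
Symmetric: no — 1 S 6 but not 6 S 1.
Transitive: no — 1 S 6 and 6 S 3, but not 1 S 3.
So S is not an equivalence relation.

No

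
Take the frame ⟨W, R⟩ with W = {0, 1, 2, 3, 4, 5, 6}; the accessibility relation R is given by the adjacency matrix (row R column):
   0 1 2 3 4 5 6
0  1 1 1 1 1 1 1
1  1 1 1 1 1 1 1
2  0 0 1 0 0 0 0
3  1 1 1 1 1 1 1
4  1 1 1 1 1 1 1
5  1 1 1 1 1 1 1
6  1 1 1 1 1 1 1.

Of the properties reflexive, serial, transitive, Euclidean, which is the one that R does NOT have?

Euclidean

Reflexive: yes — every world is R-related to itself.
Serial: yes — every world has a successor (e.g. 0 R 0).
Transitive: yes — every two-step R-path is closed by a direct edge.
Euclidean: no — 0 R 2 and 0 R 1, but not 2 R 1.
Only Euclidean fails.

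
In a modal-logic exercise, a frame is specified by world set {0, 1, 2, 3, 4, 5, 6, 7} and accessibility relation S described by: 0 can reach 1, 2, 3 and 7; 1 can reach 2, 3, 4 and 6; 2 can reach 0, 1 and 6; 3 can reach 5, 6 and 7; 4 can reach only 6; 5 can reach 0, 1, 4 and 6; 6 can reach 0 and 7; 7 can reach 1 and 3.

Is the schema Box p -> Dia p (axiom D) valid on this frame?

Yes

The schema D characterises exactly the serial frames.
Serial: yes — every world has a successor (e.g. 0 S 1).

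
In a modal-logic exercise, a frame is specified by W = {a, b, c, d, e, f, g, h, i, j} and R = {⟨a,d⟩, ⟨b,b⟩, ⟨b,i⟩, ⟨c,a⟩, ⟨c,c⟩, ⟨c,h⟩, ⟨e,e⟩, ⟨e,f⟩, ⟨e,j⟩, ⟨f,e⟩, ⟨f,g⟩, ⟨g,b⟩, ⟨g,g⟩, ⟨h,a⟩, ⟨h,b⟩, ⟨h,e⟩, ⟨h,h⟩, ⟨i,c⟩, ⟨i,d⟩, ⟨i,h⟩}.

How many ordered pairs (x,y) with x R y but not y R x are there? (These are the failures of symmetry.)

13

Enumerating: (a,d), (b,i), (c,a), (c,h), (e,j), (f,g), (g,b), (h,a), (h,b), (h,e), (i,c), (i,d), (i,h).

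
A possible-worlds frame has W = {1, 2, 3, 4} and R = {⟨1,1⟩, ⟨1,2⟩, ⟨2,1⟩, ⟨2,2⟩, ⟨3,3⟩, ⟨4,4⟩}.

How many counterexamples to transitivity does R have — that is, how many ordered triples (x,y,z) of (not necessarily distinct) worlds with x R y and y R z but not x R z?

0

R is transitive; there are no such tuples.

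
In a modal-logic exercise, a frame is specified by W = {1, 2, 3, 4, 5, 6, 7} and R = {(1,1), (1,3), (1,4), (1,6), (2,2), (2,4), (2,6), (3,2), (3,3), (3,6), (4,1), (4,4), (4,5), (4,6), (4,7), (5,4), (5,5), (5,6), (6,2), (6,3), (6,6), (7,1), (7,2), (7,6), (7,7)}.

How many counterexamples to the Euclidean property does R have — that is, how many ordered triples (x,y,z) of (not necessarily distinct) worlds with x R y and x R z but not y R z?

27

Enumerating: (1,3,1), (1,3,4), (1,4,3), (1,6,1), (1,6,4), (2,4,2), (2,6,4), (3,2,3), (4,1,5), (4,1,7), (4,5,1), (4,5,7), … and 15 more.
Total: 27.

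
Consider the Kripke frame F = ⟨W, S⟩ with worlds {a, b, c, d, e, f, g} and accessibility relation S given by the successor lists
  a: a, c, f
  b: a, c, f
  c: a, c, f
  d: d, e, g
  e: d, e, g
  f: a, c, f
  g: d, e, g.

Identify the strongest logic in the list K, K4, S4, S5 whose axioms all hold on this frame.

Transitive (axiom 4): yes — every two-step S-path is closed by a direct edge.
Reflexive (axiom T): no — b is not related to itself.
Euclidean (axiom 5): yes — any two successors of a common world are S-related.
So F validates K, K4; S4 would additionally require S to be reflexive. The strongest is K4.

K4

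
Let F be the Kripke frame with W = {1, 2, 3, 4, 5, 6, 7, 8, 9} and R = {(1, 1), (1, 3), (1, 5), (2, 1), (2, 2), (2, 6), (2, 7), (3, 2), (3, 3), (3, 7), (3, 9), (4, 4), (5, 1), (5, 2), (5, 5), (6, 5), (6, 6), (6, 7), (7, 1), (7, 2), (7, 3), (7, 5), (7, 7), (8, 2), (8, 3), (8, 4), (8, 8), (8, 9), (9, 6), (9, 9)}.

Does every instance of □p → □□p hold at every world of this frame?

No

By correspondence theory, 4 is valid on a frame iff R is transitive.
Transitive: no — 1 R 3 and 3 R 2, but not 1 R 2.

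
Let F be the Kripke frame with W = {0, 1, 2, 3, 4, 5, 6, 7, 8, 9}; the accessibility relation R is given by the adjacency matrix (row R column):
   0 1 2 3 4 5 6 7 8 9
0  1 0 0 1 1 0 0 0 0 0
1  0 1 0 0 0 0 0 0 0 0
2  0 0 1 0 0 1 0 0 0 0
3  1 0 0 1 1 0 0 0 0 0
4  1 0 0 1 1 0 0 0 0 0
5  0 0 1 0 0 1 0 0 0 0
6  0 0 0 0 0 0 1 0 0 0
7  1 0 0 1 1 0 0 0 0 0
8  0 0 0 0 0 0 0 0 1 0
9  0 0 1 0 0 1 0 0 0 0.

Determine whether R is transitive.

Yes

Transitive: yes — every two-step R-path is closed by a direct edge.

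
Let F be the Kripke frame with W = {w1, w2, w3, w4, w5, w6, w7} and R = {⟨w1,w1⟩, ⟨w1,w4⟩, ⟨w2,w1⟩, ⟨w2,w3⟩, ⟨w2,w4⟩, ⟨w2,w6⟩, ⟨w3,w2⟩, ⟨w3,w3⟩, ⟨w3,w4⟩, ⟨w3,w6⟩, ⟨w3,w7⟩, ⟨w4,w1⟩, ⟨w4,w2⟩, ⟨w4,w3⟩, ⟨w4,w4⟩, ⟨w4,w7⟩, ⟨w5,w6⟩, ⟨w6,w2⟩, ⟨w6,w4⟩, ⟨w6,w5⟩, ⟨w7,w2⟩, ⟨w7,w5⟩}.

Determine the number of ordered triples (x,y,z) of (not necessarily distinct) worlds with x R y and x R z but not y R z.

Enumerating: (w2,w1,w3), (w2,w1,w6), (w2,w3,w1), (w2,w4,w6), (w2,w6,w1), (w2,w6,w3), (w2,w6,w6), (w3,w2,w2), (w3,w2,w7), (w3,w4,w6), (w3,w6,w3), (w3,w6,w6), … and 26 more.
Total: 38.

38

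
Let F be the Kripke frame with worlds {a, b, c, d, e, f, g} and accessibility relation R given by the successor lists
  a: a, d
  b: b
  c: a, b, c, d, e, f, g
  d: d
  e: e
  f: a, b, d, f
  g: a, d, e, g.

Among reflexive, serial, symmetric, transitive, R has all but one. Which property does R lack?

Reflexive: yes — every world is R-related to itself.
Serial: yes — every world has a successor (e.g. a R a).
Symmetric: no — a R d but not d R a.
Transitive: yes — every two-step R-path is closed by a direct edge.
Only symmetric fails.

symmetric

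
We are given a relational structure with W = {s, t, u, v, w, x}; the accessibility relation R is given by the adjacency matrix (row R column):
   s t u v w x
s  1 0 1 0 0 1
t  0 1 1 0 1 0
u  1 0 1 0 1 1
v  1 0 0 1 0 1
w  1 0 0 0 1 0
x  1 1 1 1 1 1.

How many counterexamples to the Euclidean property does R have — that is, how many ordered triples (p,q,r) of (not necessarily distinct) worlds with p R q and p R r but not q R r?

23

Enumerating: (t,u,t), (t,w,t), (t,w,u), (u,s,w), (u,w,u), (u,w,x), (v,s,v), (w,s,w), (x,s,t), (x,s,v), (x,s,w), (x,t,s), … and 11 more.
Total: 23.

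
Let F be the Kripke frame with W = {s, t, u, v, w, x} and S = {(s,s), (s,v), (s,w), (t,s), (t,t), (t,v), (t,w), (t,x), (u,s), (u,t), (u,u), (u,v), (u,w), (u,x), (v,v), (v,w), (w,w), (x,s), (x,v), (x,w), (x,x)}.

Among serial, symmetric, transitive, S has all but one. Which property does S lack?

symmetric

Serial: yes — every world has a successor (e.g. s S s).
Symmetric: no — s S v but not v S s.
Transitive: yes — every two-step S-path is closed by a direct edge.
Only symmetric fails.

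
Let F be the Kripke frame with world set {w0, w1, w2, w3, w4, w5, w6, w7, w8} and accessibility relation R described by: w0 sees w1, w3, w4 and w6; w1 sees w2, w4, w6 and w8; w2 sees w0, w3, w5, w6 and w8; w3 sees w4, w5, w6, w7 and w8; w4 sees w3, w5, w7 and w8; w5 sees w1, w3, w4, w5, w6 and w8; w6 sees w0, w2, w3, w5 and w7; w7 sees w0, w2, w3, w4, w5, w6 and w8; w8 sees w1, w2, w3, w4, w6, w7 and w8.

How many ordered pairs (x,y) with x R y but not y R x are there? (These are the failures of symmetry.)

Enumerating: (w0,w1), (w0,w3), (w0,w4), (w1,w2), (w1,w4), (w1,w6), (w2,w0), (w2,w3), (w2,w5), (w5,w1), (w5,w8), (w7,w0), (w7,w2), (w7,w5), (w8,w6).

15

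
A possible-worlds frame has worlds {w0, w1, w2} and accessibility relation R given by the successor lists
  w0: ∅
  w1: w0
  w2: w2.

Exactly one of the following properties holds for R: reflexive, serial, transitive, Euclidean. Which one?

Reflexive: no — w0 is not related to itself.
Serial: no — w0 has no R-successor.
Transitive: yes — every two-step R-path is closed by a direct edge.
Euclidean: no — w1 R w0 and w1 R w0, but not w0 R w0.
Only transitive holds.

transitive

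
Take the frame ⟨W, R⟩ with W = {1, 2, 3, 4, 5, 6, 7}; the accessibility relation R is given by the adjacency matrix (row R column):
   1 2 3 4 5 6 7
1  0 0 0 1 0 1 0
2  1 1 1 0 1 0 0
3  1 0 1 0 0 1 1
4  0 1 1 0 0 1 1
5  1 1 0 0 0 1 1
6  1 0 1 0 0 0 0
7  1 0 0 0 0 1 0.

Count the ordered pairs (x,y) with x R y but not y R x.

14

Enumerating: (1,4), (2,1), (2,3), (3,1), (3,7), (4,2), (4,3), (4,6), (4,7), (5,1), (5,6), (5,7), (7,1), (7,6).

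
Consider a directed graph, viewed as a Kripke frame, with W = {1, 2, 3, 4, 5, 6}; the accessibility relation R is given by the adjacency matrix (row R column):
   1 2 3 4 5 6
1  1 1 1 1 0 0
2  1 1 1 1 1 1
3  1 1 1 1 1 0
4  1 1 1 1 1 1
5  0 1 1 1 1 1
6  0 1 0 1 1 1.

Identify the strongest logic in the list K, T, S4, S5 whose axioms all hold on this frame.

Reflexive (axiom T): yes — every world is R-related to itself.
Transitive (axiom 4): no — 1 R 2 and 2 R 5, but not 1 R 5.
Euclidean (axiom 5): no — 2 R 1 and 2 R 5, but not 1 R 5.
So F validates K, T; S4 would additionally require R to be transitive. The strongest is T.

T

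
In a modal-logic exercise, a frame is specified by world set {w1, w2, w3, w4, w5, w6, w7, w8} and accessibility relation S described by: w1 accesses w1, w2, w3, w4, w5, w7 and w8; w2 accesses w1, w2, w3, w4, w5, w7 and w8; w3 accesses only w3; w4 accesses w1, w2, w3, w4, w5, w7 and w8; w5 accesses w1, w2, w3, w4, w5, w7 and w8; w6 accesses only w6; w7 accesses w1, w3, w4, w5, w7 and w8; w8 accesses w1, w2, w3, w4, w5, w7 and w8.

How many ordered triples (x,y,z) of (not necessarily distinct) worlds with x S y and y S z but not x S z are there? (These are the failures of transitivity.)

Enumerating: (w7,w1,w2), (w7,w4,w2), (w7,w5,w2), (w7,w8,w2).

4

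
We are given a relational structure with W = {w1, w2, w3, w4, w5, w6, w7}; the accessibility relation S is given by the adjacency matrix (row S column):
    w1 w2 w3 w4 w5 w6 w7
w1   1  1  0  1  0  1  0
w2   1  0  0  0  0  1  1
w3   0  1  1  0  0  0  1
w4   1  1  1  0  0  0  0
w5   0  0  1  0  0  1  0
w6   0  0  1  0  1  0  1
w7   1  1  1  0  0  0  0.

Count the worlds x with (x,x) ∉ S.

5

Enumerating: w2, w4, w5, w6, w7.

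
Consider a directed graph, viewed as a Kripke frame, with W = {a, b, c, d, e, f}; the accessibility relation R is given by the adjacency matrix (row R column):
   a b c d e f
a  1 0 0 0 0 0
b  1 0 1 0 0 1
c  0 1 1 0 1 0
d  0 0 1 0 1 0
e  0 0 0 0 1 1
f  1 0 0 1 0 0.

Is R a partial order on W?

Reflexive: no — b is not related to itself.
Transitive: no — b R c and c R e, but not b R e.
Antisymmetric: no — b R c and c R b with b ≠ c.
So R is not a partial order.

No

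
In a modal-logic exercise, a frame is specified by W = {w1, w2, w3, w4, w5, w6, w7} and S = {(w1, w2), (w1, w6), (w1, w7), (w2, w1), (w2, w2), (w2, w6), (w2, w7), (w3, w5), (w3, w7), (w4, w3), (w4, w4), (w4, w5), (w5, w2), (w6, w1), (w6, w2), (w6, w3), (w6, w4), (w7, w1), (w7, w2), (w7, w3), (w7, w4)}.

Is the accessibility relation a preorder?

Reflexive: no — w1 is not related to itself.
Transitive: no — w1 S w6 and w6 S w3, but not w1 S w3.
So S is not a preorder.

No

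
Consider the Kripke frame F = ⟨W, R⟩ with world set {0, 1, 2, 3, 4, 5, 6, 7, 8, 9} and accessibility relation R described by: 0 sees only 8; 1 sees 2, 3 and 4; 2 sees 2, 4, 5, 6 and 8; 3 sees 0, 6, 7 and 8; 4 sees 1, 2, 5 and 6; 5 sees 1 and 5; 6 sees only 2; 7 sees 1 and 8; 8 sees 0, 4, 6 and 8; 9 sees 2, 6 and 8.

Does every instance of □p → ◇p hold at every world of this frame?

Yes

The schema D characterises exactly the serial frames.
Serial: yes — every world has a successor (e.g. 0 R 8).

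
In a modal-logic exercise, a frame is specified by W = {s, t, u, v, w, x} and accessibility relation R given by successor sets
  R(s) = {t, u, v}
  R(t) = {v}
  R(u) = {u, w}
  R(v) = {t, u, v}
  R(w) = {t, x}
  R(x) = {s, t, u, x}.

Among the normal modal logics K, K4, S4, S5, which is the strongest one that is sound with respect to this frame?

K

Transitive (axiom 4): no — s R u and u R w, but not s R w.
Reflexive (axiom T): no — s is not related to itself.
Euclidean (axiom 5): no — s R t and s R u, but not t R u.
So F validates K; K4 would additionally require R to be transitive. The strongest is K.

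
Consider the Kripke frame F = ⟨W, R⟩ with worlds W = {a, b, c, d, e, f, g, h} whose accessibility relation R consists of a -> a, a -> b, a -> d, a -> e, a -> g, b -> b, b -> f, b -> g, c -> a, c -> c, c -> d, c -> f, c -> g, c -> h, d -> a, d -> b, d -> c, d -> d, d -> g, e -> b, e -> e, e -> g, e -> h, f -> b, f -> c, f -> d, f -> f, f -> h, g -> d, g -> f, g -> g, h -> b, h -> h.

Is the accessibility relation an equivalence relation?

Reflexive: yes — every world is R-related to itself.
Symmetric: no — a R b but not b R a.
Transitive: no — a R b and b R f, but not a R f.
So R is not an equivalence relation.

No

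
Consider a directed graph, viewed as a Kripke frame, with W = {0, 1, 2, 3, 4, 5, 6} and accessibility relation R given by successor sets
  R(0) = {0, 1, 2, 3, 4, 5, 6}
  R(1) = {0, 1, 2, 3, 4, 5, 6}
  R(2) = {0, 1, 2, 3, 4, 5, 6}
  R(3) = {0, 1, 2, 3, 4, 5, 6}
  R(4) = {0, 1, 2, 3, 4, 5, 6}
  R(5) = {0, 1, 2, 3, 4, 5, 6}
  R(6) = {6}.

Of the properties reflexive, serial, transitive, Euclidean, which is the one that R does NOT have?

Reflexive: yes — every world is R-related to itself.
Serial: yes — every world has a successor (e.g. 0 R 0).
Transitive: yes — every two-step R-path is closed by a direct edge.
Euclidean: no — 0 R 6 and 0 R 1, but not 6 R 1.
Only Euclidean fails.

Euclidean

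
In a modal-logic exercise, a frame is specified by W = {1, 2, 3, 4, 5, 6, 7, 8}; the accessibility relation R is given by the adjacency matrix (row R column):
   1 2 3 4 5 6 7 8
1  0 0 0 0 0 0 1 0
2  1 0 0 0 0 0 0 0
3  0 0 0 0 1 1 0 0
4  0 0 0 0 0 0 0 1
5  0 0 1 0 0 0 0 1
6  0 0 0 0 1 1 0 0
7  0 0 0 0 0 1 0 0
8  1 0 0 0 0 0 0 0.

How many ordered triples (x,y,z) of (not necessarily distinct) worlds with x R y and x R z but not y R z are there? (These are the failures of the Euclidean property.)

Enumerating: (1,7,7), (2,1,1), (3,5,5), (3,5,6), (4,8,8), (5,3,3), (5,3,8), (5,8,3), (5,8,8), (6,5,5), (6,5,6), (8,1,1).

12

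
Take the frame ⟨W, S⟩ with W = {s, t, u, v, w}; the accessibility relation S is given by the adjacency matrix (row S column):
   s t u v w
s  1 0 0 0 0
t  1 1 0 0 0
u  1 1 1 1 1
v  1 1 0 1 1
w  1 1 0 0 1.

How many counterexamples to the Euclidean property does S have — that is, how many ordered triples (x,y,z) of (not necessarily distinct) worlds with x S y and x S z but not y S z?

20

Enumerating: (t,s,t), (u,s,t), (u,s,u), (u,s,v), (u,s,w), (u,t,u), (u,t,v), (u,t,w), (u,v,u), (u,w,u), (u,w,v), (v,s,t), … and 8 more.
Total: 20.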